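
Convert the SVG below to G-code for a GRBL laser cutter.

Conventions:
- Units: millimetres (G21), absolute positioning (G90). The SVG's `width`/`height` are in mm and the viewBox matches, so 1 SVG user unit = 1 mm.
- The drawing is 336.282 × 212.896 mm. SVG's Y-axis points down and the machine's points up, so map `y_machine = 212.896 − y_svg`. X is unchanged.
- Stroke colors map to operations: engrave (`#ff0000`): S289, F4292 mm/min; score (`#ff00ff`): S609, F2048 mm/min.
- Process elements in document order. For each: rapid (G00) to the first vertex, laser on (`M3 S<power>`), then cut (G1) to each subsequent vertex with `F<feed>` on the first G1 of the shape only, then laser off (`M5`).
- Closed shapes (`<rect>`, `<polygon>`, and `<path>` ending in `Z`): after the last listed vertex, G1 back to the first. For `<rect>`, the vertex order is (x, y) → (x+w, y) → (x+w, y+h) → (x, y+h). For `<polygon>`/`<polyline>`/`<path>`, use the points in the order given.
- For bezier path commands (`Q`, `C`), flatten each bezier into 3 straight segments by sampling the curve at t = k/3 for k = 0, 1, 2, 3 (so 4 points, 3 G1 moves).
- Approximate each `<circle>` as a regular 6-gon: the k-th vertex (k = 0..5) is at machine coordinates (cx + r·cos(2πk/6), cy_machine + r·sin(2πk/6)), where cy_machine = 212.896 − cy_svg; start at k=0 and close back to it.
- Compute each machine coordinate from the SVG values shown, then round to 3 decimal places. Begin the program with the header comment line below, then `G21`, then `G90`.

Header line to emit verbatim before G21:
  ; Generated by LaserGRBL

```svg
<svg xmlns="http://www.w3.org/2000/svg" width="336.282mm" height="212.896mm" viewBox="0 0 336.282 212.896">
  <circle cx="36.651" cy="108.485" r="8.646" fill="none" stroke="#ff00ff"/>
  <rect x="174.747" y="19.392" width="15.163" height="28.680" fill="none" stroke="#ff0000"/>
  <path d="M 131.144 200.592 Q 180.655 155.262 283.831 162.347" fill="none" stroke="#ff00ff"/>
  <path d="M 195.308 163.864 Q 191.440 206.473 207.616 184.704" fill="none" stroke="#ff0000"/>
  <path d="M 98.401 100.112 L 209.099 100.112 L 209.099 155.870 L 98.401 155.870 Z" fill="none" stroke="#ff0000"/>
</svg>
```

Since the viewBox matches the mm dimensions, user units are millimetres directly. The only transform is the Y-flip y_m = 212.896 − y_svg.

Shape 1 is a circle drawn with `<circle>`. Its stroke #ff00ff means score at S609, F2048. After flipping Y the toolpath is (45.297,104.411) → (40.974,111.899) → (32.328,111.899) → (28.005,104.411) → (32.328,96.923) → (40.974,96.923) → (45.297,104.411), returning to the start.

Shape 2 is a rectangle drawn with `<rect>`. Its stroke #ff0000 means engrave at S289, F4292. After flipping Y the toolpath is (174.747,193.504) → (189.910,193.504) → (189.910,164.824) → (174.747,164.824) → (174.747,193.504), returning to the start.

Shape 3 is a quadratic bezier drawn with `<path>`. Its stroke #ff00ff means score at S609, F2048. After flipping Y the toolpath is (131.144,12.304) → (170.114,36.700) → (221.010,49.448) → (283.831,50.549).

Shape 4 is a quadratic bezier drawn with `<path>`. Its stroke #ff0000 means engrave at S289, F4292. After flipping Y the toolpath is (195.308,49.032) → (194.956,27.779) → (199.059,20.832) → (207.616,28.192).

Shape 5 is a rectangle drawn with `<path>`. Its stroke #ff0000 means engrave at S289, F4292. After flipping Y the toolpath is (98.401,112.784) → (209.099,112.784) → (209.099,57.026) → (98.401,57.026) → (98.401,112.784), returning to the start.

; Generated by LaserGRBL
G21
G90
G00 X45.297 Y104.411
M3 S609
G1 X40.974 Y111.899 F2048
G1 X32.328 Y111.899
G1 X28.005 Y104.411
G1 X32.328 Y96.923
G1 X40.974 Y96.923
G1 X45.297 Y104.411
M5
G00 X174.747 Y193.504
M3 S289
G1 X189.910 Y193.504 F4292
G1 X189.910 Y164.824
G1 X174.747 Y164.824
G1 X174.747 Y193.504
M5
G00 X131.144 Y12.304
M3 S609
G1 X170.114 Y36.700 F2048
G1 X221.010 Y49.448
G1 X283.831 Y50.549
M5
G00 X195.308 Y49.032
M3 S289
G1 X194.956 Y27.779 F4292
G1 X199.059 Y20.832
G1 X207.616 Y28.192
M5
G00 X98.401 Y112.784
M3 S289
G1 X209.099 Y112.784 F4292
G1 X209.099 Y57.026
G1 X98.401 Y57.026
G1 X98.401 Y112.784
M5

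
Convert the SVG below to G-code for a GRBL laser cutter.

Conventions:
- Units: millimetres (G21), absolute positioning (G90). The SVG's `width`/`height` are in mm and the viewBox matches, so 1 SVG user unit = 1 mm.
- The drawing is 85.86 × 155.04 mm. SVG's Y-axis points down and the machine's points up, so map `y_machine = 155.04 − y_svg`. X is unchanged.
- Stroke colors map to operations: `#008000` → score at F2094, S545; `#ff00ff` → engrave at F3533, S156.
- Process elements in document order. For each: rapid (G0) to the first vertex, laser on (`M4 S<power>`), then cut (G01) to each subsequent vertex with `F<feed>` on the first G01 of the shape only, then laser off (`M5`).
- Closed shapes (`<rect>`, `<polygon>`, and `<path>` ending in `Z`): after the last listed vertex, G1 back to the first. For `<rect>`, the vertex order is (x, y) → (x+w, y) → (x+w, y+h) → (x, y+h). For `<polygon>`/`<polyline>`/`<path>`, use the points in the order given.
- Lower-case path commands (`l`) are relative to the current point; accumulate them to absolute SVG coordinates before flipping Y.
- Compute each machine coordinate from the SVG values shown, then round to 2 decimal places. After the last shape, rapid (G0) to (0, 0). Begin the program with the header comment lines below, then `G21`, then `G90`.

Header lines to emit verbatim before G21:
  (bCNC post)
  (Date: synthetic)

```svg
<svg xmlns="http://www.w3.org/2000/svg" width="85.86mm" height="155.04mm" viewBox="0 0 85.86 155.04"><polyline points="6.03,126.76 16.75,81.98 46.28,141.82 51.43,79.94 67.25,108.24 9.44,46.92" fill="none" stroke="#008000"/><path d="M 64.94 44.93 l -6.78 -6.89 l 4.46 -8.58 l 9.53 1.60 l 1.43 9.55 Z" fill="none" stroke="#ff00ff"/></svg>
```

(bCNC post)
(Date: synthetic)
G21
G90
G0 X6.03 Y28.28
M4 S545
G01 X16.75 Y73.06 F2094
G01 X46.28 Y13.22
G01 X51.43 Y75.10
G01 X67.25 Y46.80
G01 X9.44 Y108.12
M5
G0 X64.94 Y110.11
M4 S156
G01 X58.16 Y117.00 F3533
G01 X62.62 Y125.58
G01 X72.15 Y123.98
G01 X73.58 Y114.43
G01 X64.94 Y110.11
M5
G0 X0.00 Y0.00

Since the viewBox matches the mm dimensions, user units are millimetres directly. The only transform is the Y-flip y_m = 155.04 − y_svg.

Shape 1 is a open polyline drawn with `<polyline>`. Its stroke #008000 means score at S545, F2094. After flipping Y the toolpath is (6.03,28.28) → (16.75,73.06) → (46.28,13.22) → (51.43,75.10) → (67.25,46.80) → (9.44,108.12).

Shape 2 is a regular polygon drawn with `<path>`. Its stroke #ff00ff means engrave at S156, F3533. After flipping Y the toolpath is (64.94,110.11) → (58.16,117.00) → (62.62,125.58) → (72.15,123.98) → (73.58,114.43) → (64.94,110.11), returning to the start.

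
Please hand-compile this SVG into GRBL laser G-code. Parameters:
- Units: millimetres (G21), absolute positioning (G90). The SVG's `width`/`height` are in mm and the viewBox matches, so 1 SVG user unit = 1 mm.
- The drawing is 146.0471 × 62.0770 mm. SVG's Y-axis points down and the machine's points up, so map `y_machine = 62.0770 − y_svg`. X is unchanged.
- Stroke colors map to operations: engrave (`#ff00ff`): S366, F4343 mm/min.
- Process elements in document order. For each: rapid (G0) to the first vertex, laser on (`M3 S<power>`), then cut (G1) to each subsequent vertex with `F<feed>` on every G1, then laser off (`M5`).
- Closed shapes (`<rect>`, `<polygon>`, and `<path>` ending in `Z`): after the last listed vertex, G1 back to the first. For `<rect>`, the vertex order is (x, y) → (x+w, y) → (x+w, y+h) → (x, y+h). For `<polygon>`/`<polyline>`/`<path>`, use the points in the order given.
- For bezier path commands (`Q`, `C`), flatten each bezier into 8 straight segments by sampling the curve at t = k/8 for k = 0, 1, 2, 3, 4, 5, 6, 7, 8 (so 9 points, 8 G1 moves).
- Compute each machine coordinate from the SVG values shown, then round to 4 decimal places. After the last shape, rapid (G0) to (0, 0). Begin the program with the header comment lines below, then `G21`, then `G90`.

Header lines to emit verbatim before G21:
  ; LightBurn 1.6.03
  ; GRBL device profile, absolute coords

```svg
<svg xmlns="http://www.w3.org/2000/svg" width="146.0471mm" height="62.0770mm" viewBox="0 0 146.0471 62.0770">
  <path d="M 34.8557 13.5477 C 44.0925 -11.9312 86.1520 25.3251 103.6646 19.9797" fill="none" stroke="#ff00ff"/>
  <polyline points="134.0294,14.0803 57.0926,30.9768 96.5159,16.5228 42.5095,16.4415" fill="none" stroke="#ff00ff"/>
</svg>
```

; LightBurn 1.6.03
; GRBL device profile, absolute coords
G21
G90
G0 X34.8557 Y48.5293
M3 S366
G1 X39.7460 Y55.3489 F4343
G1 X47.0412 Y57.5215 F4343
G1 X56.0688 Y56.2815 F4343
G1 X66.1567 Y52.8634 F4343
G1 X76.6326 Y48.5014 F4343
G1 X86.8240 Y44.4302 F4343
G1 X96.0588 Y41.8840 F4343
G1 X103.6646 Y42.0973 F4343
M5
G0 X134.0294 Y47.9967
M3 S366
G1 X57.0926 Y31.1002 F4343
G1 X96.5159 Y45.5542 F4343
G1 X42.5095 Y45.6355 F4343
M5
G0 X0.0000 Y0.0000

Since the viewBox matches the mm dimensions, user units are millimetres directly. The only transform is the Y-flip y_m = 62.0770 − y_svg.

Shape 1 is a cubic bezier drawn with `<path>`. Its stroke #ff00ff means engrave at S366, F4343. After flipping Y the toolpath is (34.8557,48.5293) → (39.7460,55.3489) → (47.0412,57.5215) → (56.0688,56.2815) → (66.1567,52.8634) → (76.6326,48.5014) → (86.8240,44.4302) → (96.0588,41.8840) → (103.6646,42.0973).

Shape 2 is a open polyline drawn with `<polyline>`. Its stroke #ff00ff means engrave at S366, F4343. After flipping Y the toolpath is (134.0294,47.9967) → (57.0926,31.1002) → (96.5159,45.5542) → (42.5095,45.6355).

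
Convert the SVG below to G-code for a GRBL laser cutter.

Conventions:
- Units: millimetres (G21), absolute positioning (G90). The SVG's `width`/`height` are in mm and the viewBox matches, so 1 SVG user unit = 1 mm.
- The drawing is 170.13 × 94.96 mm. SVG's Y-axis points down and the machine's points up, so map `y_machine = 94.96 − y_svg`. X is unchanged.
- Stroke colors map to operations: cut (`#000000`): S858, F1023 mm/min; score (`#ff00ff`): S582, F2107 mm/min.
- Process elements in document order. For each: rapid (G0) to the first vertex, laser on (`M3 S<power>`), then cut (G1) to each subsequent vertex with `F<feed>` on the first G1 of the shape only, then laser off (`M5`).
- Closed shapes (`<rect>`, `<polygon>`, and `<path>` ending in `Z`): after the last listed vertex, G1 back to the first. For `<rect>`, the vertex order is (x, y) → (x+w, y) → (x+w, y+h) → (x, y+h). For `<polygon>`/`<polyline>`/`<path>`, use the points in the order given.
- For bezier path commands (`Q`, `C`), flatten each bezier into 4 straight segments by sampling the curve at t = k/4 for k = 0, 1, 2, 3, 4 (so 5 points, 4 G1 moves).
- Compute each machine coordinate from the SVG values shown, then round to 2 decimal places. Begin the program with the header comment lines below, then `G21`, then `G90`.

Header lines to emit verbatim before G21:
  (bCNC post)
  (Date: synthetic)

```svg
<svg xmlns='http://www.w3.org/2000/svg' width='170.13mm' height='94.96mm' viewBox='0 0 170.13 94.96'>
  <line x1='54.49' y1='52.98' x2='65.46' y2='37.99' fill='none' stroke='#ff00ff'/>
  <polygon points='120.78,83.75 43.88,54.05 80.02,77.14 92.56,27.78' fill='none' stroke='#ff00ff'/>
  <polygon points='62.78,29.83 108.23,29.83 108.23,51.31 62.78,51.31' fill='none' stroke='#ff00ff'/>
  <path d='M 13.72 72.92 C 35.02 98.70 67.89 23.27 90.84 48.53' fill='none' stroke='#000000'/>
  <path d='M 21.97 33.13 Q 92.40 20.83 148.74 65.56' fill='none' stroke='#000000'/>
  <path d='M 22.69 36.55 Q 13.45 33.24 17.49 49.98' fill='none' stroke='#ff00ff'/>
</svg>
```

viewBox `0 0 170.13 94.96` with mm width/height → 1 unit = 1 mm. Flip: y_m = 94.96 − y_svg.

**Shape 1** — `<line>` line segment, stroke `#ff00ff` → score (S582, F2107). Machine vertices: (54.49,41.98) → (65.46,56.97). Open path.

**Shape 2** — `<polygon>` closed polygon, stroke `#ff00ff` → score (S582, F2107). Machine vertices: (120.78,11.21) → (43.88,40.91) → (80.02,17.82) → (92.56,67.18) → (120.78,11.21). Closed: final G1 returns to the first vertex.

**Shape 3** — `<polygon>` rectangle, stroke `#ff00ff` → score (S582, F2107). Machine vertices: (62.78,65.13) → (108.23,65.13) → (108.23,43.65) → (62.78,43.65) → (62.78,65.13). Closed: final G1 returns to the first vertex.

**Shape 4** — `<path>` cubic bezier, stroke `#000000` → cut (S858, F1023). Control points (SVG): P0=(13.72,72.92), P1=(35.02,98.70), P2=(67.89,23.27), P3=(90.84,48.53); sampled at t=k/4. Machine vertices: (13.72,22.04) → (31.53,18.53) → (51.66,34.04) → (72.10,49.65) → (90.84,46.43). Open path.

**Shape 5** — `<path>` quadratic bezier, stroke `#000000` → cut (S858, F1023). Control points (SVG): P0=(21.97,33.13), P1=(92.40,20.83), P2=(148.74,65.56); sampled at t=k/4. Machine vertices: (21.97,61.83) → (56.30,64.42) → (88.88,59.87) → (119.69,48.20) → (148.74,29.40). Open path.

**Shape 6** — `<path>` quadratic bezier, stroke `#ff00ff` → score (S582, F2107). Control points (SVG): P0=(22.69,36.55), P1=(13.45,33.24), P2=(17.49,49.98); sampled at t=k/4. Machine vertices: (22.69,58.41) → (18.90,58.81) → (16.77,56.71) → (16.30,52.10) → (17.49,44.98). Open path.

(bCNC post)
(Date: synthetic)
G21
G90
G0 X54.49 Y41.98
M3 S582
G1 X65.46 Y56.97 F2107
M5
G0 X120.78 Y11.21
M3 S582
G1 X43.88 Y40.91 F2107
G1 X80.02 Y17.82
G1 X92.56 Y67.18
G1 X120.78 Y11.21
M5
G0 X62.78 Y65.13
M3 S582
G1 X108.23 Y65.13 F2107
G1 X108.23 Y43.65
G1 X62.78 Y43.65
G1 X62.78 Y65.13
M5
G0 X13.72 Y22.04
M3 S858
G1 X31.53 Y18.53 F1023
G1 X51.66 Y34.04
G1 X72.10 Y49.65
G1 X90.84 Y46.43
M5
G0 X21.97 Y61.83
M3 S858
G1 X56.30 Y64.42 F1023
G1 X88.88 Y59.87
G1 X119.69 Y48.20
G1 X148.74 Y29.40
M5
G0 X22.69 Y58.41
M3 S582
G1 X18.90 Y58.81 F2107
G1 X16.77 Y56.71
G1 X16.30 Y52.10
G1 X17.49 Y44.98
M5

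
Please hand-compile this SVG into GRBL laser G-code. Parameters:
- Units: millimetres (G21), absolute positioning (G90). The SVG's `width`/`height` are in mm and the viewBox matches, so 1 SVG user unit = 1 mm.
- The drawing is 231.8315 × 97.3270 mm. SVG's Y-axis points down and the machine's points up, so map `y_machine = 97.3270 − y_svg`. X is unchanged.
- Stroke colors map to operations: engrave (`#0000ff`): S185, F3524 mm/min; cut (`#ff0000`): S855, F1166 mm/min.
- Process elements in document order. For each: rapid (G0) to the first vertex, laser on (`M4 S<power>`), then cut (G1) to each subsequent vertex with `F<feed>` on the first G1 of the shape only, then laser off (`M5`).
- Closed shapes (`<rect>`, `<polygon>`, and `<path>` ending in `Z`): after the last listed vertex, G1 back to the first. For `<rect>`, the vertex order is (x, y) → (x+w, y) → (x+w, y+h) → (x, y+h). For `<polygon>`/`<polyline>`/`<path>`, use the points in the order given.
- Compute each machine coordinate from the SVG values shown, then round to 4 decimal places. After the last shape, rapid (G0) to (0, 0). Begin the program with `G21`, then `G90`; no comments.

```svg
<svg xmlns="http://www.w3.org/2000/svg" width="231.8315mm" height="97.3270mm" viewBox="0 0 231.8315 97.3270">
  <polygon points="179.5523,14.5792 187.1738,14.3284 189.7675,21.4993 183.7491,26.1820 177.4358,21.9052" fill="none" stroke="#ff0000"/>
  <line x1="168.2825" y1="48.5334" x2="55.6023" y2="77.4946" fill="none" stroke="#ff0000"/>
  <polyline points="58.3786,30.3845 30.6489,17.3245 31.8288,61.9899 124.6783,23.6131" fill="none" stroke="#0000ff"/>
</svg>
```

Since the viewBox matches the mm dimensions, user units are millimetres directly. The only transform is the Y-flip y_m = 97.3270 − y_svg.

Shape 1 is a regular polygon drawn with `<polygon>`. Its stroke #ff0000 means cut at S855, F1166. After flipping Y the toolpath is (179.5523,82.7478) → (187.1738,82.9986) → (189.7675,75.8277) → (183.7491,71.1450) → (177.4358,75.4218) → (179.5523,82.7478), returning to the start.

Shape 2 is a line segment drawn with `<line>`. Its stroke #ff0000 means cut at S855, F1166. After flipping Y the toolpath is (168.2825,48.7936) → (55.6023,19.8324).

Shape 3 is a open polyline drawn with `<polyline>`. Its stroke #0000ff means engrave at S185, F3524. After flipping Y the toolpath is (58.3786,66.9425) → (30.6489,80.0025) → (31.8288,35.3371) → (124.6783,73.7139).

G21
G90
G0 X179.5523 Y82.7478
M4 S855
G1 X187.1738 Y82.9986 F1166
G1 X189.7675 Y75.8277
G1 X183.7491 Y71.1450
G1 X177.4358 Y75.4218
G1 X179.5523 Y82.7478
M5
G0 X168.2825 Y48.7936
M4 S855
G1 X55.6023 Y19.8324 F1166
M5
G0 X58.3786 Y66.9425
M4 S185
G1 X30.6489 Y80.0025 F3524
G1 X31.8288 Y35.3371
G1 X124.6783 Y73.7139
M5
G0 X0.0000 Y0.0000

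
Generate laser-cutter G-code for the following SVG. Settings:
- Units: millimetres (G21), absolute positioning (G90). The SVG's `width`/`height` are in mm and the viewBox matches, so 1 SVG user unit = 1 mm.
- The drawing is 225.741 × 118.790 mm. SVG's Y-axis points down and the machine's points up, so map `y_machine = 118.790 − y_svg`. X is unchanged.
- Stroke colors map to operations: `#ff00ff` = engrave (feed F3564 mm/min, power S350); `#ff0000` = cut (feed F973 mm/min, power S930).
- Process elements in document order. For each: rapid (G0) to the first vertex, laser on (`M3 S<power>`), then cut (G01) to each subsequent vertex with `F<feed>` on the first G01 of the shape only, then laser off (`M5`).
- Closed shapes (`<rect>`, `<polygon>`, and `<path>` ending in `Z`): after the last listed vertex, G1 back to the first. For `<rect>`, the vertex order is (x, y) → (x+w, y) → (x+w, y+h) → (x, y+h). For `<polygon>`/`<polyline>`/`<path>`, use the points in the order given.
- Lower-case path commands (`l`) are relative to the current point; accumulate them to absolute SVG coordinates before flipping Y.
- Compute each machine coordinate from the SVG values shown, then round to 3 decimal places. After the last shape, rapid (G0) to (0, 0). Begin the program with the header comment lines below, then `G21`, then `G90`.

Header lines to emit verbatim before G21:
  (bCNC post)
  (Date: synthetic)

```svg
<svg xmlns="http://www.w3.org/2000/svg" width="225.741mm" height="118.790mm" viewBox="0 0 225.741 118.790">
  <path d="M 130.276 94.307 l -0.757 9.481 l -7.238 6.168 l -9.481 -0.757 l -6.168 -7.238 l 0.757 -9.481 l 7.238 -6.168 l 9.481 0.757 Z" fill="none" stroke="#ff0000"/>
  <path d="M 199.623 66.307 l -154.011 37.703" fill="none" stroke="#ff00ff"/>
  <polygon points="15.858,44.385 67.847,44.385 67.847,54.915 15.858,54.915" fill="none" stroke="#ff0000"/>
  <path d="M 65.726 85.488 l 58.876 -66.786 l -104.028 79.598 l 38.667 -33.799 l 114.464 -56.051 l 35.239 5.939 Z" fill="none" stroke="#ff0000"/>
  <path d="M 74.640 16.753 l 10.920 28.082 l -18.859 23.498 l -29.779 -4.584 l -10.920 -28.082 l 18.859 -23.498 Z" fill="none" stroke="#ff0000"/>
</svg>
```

viewBox `0 0 225.741 118.790` with mm width/height → 1 unit = 1 mm. Flip: y_m = 118.790 − y_svg.

**Shape 1** — `<path>` regular polygon, stroke `#ff0000` → cut (S930, F973). Machine vertices: (130.276,24.483) → (129.519,15.002) → (122.281,8.834) → (112.800,9.591) → (106.632,16.829) → (107.389,26.310) → (114.627,32.478) → (124.108,31.721) → (130.276,24.483). Closed: final G1 returns to the first vertex.

**Shape 2** — `<path>` line segment, stroke `#ff00ff` → engrave (S350, F3564). Machine vertices: (199.623,52.483) → (45.612,14.780). Open path.

**Shape 3** — `<polygon>` rectangle, stroke `#ff0000` → cut (S930, F973). Machine vertices: (15.858,74.405) → (67.847,74.405) → (67.847,63.875) → (15.858,63.875) → (15.858,74.405). Closed: final G1 returns to the first vertex.

**Shape 4** — `<path>` closed polygon, stroke `#ff0000` → cut (S930, F973). Machine vertices: (65.726,33.302) → (124.602,100.088) → (20.574,20.490) → (59.241,54.289) → (173.705,110.340) → (208.944,104.401) → (65.726,33.302). Closed: final G1 returns to the first vertex.

**Shape 5** — `<path>` regular polygon, stroke `#ff0000` → cut (S930, F973). Machine vertices: (74.640,102.037) → (85.560,73.955) → (66.701,50.457) → (36.922,55.041) → (26.002,83.123) → (44.861,106.621) → (74.640,102.037). Closed: final G1 returns to the first vertex.

(bCNC post)
(Date: synthetic)
G21
G90
G0 X130.276 Y24.483
M3 S930
G01 X129.519 Y15.002 F973
G01 X122.281 Y8.834
G01 X112.800 Y9.591
G01 X106.632 Y16.829
G01 X107.389 Y26.310
G01 X114.627 Y32.478
G01 X124.108 Y31.721
G01 X130.276 Y24.483
M5
G0 X199.623 Y52.483
M3 S350
G01 X45.612 Y14.780 F3564
M5
G0 X15.858 Y74.405
M3 S930
G01 X67.847 Y74.405 F973
G01 X67.847 Y63.875
G01 X15.858 Y63.875
G01 X15.858 Y74.405
M5
G0 X65.726 Y33.302
M3 S930
G01 X124.602 Y100.088 F973
G01 X20.574 Y20.490
G01 X59.241 Y54.289
G01 X173.705 Y110.340
G01 X208.944 Y104.401
G01 X65.726 Y33.302
M5
G0 X74.640 Y102.037
M3 S930
G01 X85.560 Y73.955 F973
G01 X66.701 Y50.457
G01 X36.922 Y55.041
G01 X26.002 Y83.123
G01 X44.861 Y106.621
G01 X74.640 Y102.037
M5
G0 X0.000 Y0.000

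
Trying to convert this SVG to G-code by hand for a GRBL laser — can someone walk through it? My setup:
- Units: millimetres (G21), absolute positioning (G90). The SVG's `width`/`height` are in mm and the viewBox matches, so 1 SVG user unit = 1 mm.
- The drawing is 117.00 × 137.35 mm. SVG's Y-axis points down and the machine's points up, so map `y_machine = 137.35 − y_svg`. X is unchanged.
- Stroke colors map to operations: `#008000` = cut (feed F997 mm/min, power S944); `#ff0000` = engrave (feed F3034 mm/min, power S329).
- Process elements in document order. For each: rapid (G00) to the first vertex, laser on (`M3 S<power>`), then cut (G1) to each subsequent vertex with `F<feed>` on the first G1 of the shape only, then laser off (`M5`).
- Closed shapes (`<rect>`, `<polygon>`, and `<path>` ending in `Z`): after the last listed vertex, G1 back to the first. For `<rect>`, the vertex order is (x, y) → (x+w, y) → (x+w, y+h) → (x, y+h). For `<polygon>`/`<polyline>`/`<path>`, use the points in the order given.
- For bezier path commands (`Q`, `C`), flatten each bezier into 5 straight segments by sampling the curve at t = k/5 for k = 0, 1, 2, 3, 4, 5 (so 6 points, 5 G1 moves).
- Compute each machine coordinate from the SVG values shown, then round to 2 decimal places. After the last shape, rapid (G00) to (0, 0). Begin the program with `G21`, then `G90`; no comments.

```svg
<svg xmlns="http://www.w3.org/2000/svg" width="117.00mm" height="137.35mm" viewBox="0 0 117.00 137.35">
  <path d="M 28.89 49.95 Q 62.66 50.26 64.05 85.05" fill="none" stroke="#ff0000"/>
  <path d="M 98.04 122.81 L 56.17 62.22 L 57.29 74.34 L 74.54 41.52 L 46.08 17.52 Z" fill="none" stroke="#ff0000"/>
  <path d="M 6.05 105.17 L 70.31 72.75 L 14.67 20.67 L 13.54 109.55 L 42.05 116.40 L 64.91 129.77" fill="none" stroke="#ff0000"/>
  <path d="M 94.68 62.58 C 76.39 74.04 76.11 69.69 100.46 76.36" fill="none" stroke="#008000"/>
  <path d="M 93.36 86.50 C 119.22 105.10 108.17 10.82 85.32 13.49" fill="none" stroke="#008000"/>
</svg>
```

G21
G90
G00 X28.89 Y87.40
M3 S329
G1 X41.10 Y85.90 F3034
G1 X50.73 Y81.64
G1 X57.76 Y74.62
G1 X62.20 Y64.84
G1 X64.05 Y52.30
M5
G00 X98.04 Y14.54
M3 S329
G1 X56.17 Y75.13 F3034
G1 X57.29 Y63.01
G1 X74.54 Y95.83
G1 X46.08 Y119.83
G1 X98.04 Y14.54
M5
G00 X6.05 Y32.18
M3 S329
G1 X70.31 Y64.60 F3034
G1 X14.67 Y116.68
G1 X13.54 Y27.80
G1 X42.05 Y20.95
G1 X64.91 Y7.58
M5
G00 X94.68 Y74.77
M3 S944
G1 X85.92 Y69.58 F997
G1 X81.80 Y66.89
G1 X82.64 Y65.42
G1 X88.75 Y63.88
G1 X100.46 Y60.99
M5
G00 X93.36 Y50.85
M3 S944
G1 X104.65 Y51.56 F997
G1 X108.28 Y69.28
G1 X105.47 Y93.96
G1 X97.41 Y115.51
G1 X85.32 Y123.86
M5
G00 X0.00 Y0.00

Since the viewBox matches the mm dimensions, user units are millimetres directly. The only transform is the Y-flip y_m = 137.35 − y_svg.

Shape 1 is a quadratic bezier drawn with `<path>`. Its stroke #ff0000 means engrave at S329, F3034. After flipping Y the toolpath is (28.89,87.40) → (41.10,85.90) → (50.73,81.64) → (57.76,74.62) → (62.20,64.84) → (64.05,52.30).

Shape 2 is a closed polygon drawn with `<path>`. Its stroke #ff0000 means engrave at S329, F3034. After flipping Y the toolpath is (98.04,14.54) → (56.17,75.13) → (57.29,63.01) → (74.54,95.83) → (46.08,119.83) → (98.04,14.54), returning to the start.

Shape 3 is a open polyline drawn with `<path>`. Its stroke #ff0000 means engrave at S329, F3034. After flipping Y the toolpath is (6.05,32.18) → (70.31,64.60) → (14.67,116.68) → (13.54,27.80) → (42.05,20.95) → (64.91,7.58).

Shape 4 is a cubic bezier drawn with `<path>`. Its stroke #008000 means cut at S944, F997. After flipping Y the toolpath is (94.68,74.77) → (85.92,69.58) → (81.80,66.89) → (82.64,65.42) → (88.75,63.88) → (100.46,60.99).

Shape 5 is a cubic bezier drawn with `<path>`. Its stroke #008000 means cut at S944, F997. After flipping Y the toolpath is (93.36,50.85) → (104.65,51.56) → (108.28,69.28) → (105.47,93.96) → (97.41,115.51) → (85.32,123.86).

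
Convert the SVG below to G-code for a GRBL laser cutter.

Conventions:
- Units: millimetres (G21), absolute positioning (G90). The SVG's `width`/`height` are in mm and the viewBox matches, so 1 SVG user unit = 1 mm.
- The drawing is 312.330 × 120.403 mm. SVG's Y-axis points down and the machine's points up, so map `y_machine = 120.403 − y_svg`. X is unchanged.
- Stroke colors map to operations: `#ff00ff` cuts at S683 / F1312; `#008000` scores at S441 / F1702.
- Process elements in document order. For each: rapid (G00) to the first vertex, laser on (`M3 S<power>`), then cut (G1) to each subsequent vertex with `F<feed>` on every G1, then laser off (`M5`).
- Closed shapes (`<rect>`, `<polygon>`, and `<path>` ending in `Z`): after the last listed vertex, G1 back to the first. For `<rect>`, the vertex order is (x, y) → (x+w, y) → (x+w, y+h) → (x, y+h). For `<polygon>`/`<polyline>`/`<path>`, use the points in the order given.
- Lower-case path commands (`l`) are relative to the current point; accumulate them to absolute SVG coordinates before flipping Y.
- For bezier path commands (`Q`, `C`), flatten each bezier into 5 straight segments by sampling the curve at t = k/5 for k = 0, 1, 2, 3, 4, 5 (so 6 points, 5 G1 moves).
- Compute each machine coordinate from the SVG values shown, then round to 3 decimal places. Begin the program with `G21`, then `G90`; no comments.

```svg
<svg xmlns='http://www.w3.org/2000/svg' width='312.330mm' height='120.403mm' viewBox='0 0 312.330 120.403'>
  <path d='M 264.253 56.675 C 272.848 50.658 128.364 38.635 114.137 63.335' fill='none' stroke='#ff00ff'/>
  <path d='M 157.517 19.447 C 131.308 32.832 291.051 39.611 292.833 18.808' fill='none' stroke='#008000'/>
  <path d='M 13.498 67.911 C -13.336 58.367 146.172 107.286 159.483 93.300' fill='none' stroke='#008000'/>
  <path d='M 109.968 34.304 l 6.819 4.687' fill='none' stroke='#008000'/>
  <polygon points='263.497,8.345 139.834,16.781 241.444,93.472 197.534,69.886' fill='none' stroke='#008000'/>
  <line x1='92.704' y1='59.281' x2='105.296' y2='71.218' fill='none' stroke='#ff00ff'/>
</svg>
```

G21
G90
G00 X264.253 Y63.728
M3 S683
G1 X253.307 Y67.717 F1312
G1 X219.223 Y71.097 F1312
G1 X175.599 Y71.816 F1312
G1 X136.037 Y67.823 F1312
G1 X114.137 Y57.068 F1312
M5
G00 X157.517 Y100.956
M3 S441
G1 X161.355 Y93.886 F1702
G1 X193.313 Y89.407 F1702
G1 X236.884 Y88.528 F1702
G1 X275.560 Y92.255 F1702
G1 X292.833 Y101.595 F1702
M5
G00 X13.498 Y52.492
M3 S441
G1 X17.098 Y52.174 F1702
G1 X49.459 Y43.650 F1702
G1 X94.618 Y32.747 F1702
G1 X136.613 Y25.289 F1702
G1 X159.483 Y27.103 F1702
M5
G00 X109.968 Y86.099
M3 S441
G1 X116.787 Y81.412 F1702
M5
G00 X263.497 Y112.058
M3 S441
G1 X139.834 Y103.622 F1702
G1 X241.444 Y26.931 F1702
G1 X197.534 Y50.517 F1702
G1 X263.497 Y112.058 F1702
M5
G00 X92.704 Y61.122
M3 S683
G1 X105.296 Y49.185 F1312
M5

Since the viewBox matches the mm dimensions, user units are millimetres directly. The only transform is the Y-flip y_m = 120.403 − y_svg.

Shape 1 is a cubic bezier drawn with `<path>`. Its stroke #ff00ff means cut at S683, F1312. After flipping Y the toolpath is (264.253,63.728) → (253.307,67.717) → (219.223,71.097) → (175.599,71.816) → (136.037,67.823) → (114.137,57.068).

Shape 2 is a cubic bezier drawn with `<path>`. Its stroke #008000 means score at S441, F1702. After flipping Y the toolpath is (157.517,100.956) → (161.355,93.886) → (193.313,89.407) → (236.884,88.528) → (275.560,92.255) → (292.833,101.595).

Shape 3 is a cubic bezier drawn with `<path>`. Its stroke #008000 means score at S441, F1702. After flipping Y the toolpath is (13.498,52.492) → (17.098,52.174) → (49.459,43.650) → (94.618,32.747) → (136.613,25.289) → (159.483,27.103).

Shape 4 is a line segment drawn with `<path>`. Its stroke #008000 means score at S441, F1702. After flipping Y the toolpath is (109.968,86.099) → (116.787,81.412).

Shape 5 is a closed polygon drawn with `<polygon>`. Its stroke #008000 means score at S441, F1702. After flipping Y the toolpath is (263.497,112.058) → (139.834,103.622) → (241.444,26.931) → (197.534,50.517) → (263.497,112.058), returning to the start.

Shape 6 is a line segment drawn with `<line>`. Its stroke #ff00ff means cut at S683, F1312. After flipping Y the toolpath is (92.704,61.122) → (105.296,49.185).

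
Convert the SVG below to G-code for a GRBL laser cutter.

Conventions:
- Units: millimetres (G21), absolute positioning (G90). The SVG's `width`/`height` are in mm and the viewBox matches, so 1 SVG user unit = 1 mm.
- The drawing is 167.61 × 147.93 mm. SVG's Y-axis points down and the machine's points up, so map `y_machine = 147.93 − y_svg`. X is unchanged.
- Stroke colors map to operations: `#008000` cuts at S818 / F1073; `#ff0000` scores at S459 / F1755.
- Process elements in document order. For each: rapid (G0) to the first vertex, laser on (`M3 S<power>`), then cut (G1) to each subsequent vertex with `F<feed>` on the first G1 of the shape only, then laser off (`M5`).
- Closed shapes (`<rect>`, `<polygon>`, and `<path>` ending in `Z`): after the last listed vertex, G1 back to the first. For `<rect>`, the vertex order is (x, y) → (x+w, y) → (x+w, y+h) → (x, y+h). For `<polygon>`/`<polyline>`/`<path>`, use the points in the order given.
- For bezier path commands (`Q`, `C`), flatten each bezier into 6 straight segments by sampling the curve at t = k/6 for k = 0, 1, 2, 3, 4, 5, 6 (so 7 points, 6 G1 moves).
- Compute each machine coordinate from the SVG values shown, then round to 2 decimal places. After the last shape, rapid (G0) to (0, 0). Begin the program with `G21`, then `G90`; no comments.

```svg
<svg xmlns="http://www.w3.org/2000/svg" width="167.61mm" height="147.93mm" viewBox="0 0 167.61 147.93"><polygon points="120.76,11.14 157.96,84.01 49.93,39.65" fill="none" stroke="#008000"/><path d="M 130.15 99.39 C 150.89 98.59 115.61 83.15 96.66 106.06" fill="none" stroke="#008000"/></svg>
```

1 u = 1 mm; y_m = 147.93 − y.

[1] `<polygon>` closed polygon, #008000→cut S818 F1073: (120.76,136.79) → (157.96,63.92) → (49.93,108.28) → (120.76,136.79) (closed)

[2] `<path>` cubic bezier, #008000→cut S818 F1073: (130.15,48.54) → (136.19,49.91) → (134.90,52.26) → (128.29,54.10) → (118.37,53.96) → (107.16,50.37) → (96.66,41.87)

G21
G90
G0 X120.76 Y136.79
M3 S818
G1 X157.96 Y63.92 F1073
G1 X49.93 Y108.28
G1 X120.76 Y136.79
M5
G0 X130.15 Y48.54
M3 S818
G1 X136.19 Y49.91 F1073
G1 X134.90 Y52.26
G1 X128.29 Y54.10
G1 X118.37 Y53.96
G1 X107.16 Y50.37
G1 X96.66 Y41.87
M5
G0 X0.00 Y0.00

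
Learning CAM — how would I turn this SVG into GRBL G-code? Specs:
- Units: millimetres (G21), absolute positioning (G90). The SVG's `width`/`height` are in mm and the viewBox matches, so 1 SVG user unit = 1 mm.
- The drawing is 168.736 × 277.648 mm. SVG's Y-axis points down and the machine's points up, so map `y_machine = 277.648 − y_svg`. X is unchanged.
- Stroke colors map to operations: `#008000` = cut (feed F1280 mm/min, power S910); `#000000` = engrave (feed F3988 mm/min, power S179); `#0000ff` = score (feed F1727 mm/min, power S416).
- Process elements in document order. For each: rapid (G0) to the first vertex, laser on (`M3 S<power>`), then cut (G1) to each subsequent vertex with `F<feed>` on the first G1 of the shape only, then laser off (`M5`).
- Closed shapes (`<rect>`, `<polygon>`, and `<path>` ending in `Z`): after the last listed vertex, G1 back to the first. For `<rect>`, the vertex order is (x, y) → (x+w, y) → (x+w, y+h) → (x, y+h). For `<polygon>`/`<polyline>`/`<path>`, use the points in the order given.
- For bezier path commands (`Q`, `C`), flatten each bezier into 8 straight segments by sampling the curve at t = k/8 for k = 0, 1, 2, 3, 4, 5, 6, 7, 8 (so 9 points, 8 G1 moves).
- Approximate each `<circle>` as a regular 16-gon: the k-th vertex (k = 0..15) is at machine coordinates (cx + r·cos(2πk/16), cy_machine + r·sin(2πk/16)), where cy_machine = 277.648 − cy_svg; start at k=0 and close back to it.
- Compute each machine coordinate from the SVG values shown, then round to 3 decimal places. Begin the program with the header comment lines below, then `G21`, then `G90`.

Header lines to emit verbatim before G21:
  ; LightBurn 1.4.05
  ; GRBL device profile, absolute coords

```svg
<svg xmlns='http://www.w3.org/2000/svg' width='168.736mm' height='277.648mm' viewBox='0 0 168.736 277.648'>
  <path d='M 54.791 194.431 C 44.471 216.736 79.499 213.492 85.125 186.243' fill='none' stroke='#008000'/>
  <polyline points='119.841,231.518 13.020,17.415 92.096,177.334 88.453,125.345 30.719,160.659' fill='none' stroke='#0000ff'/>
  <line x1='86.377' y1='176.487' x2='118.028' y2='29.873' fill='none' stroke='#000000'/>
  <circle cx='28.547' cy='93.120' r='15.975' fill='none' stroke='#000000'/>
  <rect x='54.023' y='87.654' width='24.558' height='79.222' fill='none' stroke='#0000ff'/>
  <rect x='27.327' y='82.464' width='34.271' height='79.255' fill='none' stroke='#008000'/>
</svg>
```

viewBox `0 0 168.736 277.648` with mm width/height → 1 unit = 1 mm. Flip: y_m = 277.648 − y_svg.

**Shape 1** — `<path>` cubic bezier, stroke `#008000` → cut (S910, F1280). Control points (SVG): P0=(54.791,194.431), P1=(44.471,216.736), P2=(79.499,213.492), P3=(85.125,186.243); sampled at t=k/8. Machine vertices: (54.791,83.217) → (52.901,76.047) → (54.386,71.255) → (58.370,68.821) → (63.978,68.728) → (70.334,70.958) → (76.561,75.493) → (81.783,82.315) → (85.125,91.405). Open path.

**Shape 2** — `<polyline>` open polyline, stroke `#0000ff` → score (S416, F1727). Machine vertices: (119.841,46.130) → (13.020,260.233) → (92.096,100.314) → (88.453,152.303) → (30.719,116.989). Open path.

**Shape 3** — `<line>` line segment, stroke `#000000` → engrave (S179, F3988). Machine vertices: (86.377,101.161) → (118.028,247.775). Open path.

**Shape 4** — `<circle>` circle, stroke `#000000` → engrave (S179, F3988). Machine vertices: (44.522,184.528) → (43.306,190.641) → (39.843,195.824) → (34.660,199.287) → (28.547,200.503) → (22.434,199.287) → (17.251,195.824) → (13.788,190.641) → (12.572,184.528) → (13.788,178.415) → (17.251,173.232) → (22.434,169.769) → (28.547,168.553) → (34.660,169.769) → (39.843,173.232) → (43.306,178.415) → (44.522,184.528). Closed: final G1 returns to the first vertex.

**Shape 5** — `<rect>` rectangle, stroke `#0000ff` → score (S416, F1727). Machine vertices: (54.023,189.994) → (78.581,189.994) → (78.581,110.772) → (54.023,110.772) → (54.023,189.994). Closed: final G1 returns to the first vertex.

**Shape 6** — `<rect>` rectangle, stroke `#008000` → cut (S910, F1280). Machine vertices: (27.327,195.184) → (61.598,195.184) → (61.598,115.929) → (27.327,115.929) → (27.327,195.184). Closed: final G1 returns to the first vertex.

; LightBurn 1.4.05
; GRBL device profile, absolute coords
G21
G90
G0 X54.791 Y83.217
M3 S910
G1 X52.901 Y76.047 F1280
G1 X54.386 Y71.255
G1 X58.370 Y68.821
G1 X63.978 Y68.728
G1 X70.334 Y70.958
G1 X76.561 Y75.493
G1 X81.783 Y82.315
G1 X85.125 Y91.405
M5
G0 X119.841 Y46.130
M3 S416
G1 X13.020 Y260.233 F1727
G1 X92.096 Y100.314
G1 X88.453 Y152.303
G1 X30.719 Y116.989
M5
G0 X86.377 Y101.161
M3 S179
G1 X118.028 Y247.775 F3988
M5
G0 X44.522 Y184.528
M3 S179
G1 X43.306 Y190.641 F3988
G1 X39.843 Y195.824
G1 X34.660 Y199.287
G1 X28.547 Y200.503
G1 X22.434 Y199.287
G1 X17.251 Y195.824
G1 X13.788 Y190.641
G1 X12.572 Y184.528
G1 X13.788 Y178.415
G1 X17.251 Y173.232
G1 X22.434 Y169.769
G1 X28.547 Y168.553
G1 X34.660 Y169.769
G1 X39.843 Y173.232
G1 X43.306 Y178.415
G1 X44.522 Y184.528
M5
G0 X54.023 Y189.994
M3 S416
G1 X78.581 Y189.994 F1727
G1 X78.581 Y110.772
G1 X54.023 Y110.772
G1 X54.023 Y189.994
M5
G0 X27.327 Y195.184
M3 S910
G1 X61.598 Y195.184 F1280
G1 X61.598 Y115.929
G1 X27.327 Y115.929
G1 X27.327 Y195.184
M5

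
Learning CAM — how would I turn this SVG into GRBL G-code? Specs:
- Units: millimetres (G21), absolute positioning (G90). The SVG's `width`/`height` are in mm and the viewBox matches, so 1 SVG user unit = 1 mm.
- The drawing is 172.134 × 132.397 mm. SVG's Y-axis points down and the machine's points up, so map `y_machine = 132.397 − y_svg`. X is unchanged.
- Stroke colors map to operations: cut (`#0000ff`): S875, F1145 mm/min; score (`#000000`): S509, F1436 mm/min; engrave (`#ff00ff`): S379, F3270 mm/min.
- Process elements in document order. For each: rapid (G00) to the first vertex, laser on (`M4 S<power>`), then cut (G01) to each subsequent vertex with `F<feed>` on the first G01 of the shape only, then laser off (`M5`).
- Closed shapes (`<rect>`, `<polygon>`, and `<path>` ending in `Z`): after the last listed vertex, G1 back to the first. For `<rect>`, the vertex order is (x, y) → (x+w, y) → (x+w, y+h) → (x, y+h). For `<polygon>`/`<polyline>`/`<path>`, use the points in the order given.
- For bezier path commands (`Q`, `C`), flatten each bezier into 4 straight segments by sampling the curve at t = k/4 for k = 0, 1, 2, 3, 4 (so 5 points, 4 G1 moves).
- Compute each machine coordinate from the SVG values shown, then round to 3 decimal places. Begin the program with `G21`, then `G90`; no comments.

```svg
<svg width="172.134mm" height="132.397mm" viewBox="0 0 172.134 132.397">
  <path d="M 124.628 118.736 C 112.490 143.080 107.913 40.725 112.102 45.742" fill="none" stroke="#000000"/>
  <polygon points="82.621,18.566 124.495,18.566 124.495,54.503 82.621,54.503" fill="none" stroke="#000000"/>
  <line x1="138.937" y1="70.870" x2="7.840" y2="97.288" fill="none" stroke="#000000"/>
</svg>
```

1 u = 1 mm; y_m = 132.397 − y.

[1] `<path>` cubic bezier, #000000→score S509 F1436: (124.628,13.661) → (116.961,15.502) → (112.242,42.910) → (110.585,73.943) → (112.102,86.655)

[2] `<polygon>` rectangle, #000000→score S509 F1436: (82.621,113.831) → (124.495,113.831) → (124.495,77.894) → (82.621,77.894) → (82.621,113.831) (closed)

[3] `<line>` line segment, #000000→score S509 F1436: (138.937,61.527) → (7.840,35.109)

G21
G90
G00 X124.628 Y13.661
M4 S509
G01 X116.961 Y15.502 F1436
G01 X112.242 Y42.910
G01 X110.585 Y73.943
G01 X112.102 Y86.655
M5
G00 X82.621 Y113.831
M4 S509
G01 X124.495 Y113.831 F1436
G01 X124.495 Y77.894
G01 X82.621 Y77.894
G01 X82.621 Y113.831
M5
G00 X138.937 Y61.527
M4 S509
G01 X7.840 Y35.109 F1436
M5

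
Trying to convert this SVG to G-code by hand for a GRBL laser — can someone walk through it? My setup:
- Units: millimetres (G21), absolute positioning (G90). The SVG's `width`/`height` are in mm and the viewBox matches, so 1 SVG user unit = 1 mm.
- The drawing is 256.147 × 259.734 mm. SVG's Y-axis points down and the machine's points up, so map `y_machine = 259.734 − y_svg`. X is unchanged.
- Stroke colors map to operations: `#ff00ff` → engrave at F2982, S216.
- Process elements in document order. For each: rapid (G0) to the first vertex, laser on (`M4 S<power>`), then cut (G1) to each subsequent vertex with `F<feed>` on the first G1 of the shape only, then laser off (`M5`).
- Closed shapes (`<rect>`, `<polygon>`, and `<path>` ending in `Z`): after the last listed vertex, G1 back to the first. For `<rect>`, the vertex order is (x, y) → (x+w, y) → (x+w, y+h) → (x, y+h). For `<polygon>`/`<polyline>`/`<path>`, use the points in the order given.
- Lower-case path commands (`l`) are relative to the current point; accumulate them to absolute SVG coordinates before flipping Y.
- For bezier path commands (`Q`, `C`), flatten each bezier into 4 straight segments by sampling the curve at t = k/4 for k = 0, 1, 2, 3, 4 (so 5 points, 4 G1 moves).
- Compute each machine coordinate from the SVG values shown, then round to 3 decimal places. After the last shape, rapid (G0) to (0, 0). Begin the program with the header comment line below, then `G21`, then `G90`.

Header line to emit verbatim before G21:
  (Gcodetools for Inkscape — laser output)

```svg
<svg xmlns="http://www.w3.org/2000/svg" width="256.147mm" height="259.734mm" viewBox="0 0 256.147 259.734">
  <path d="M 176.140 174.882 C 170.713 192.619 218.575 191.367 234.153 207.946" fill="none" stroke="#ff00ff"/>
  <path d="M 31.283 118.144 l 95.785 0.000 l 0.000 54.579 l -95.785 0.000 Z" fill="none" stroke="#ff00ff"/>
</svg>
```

viewBox `0 0 256.147 259.734` with mm width/height → 1 unit = 1 mm. Flip: y_m = 259.734 − y_svg.

**Shape 1** — `<path>` cubic bezier, stroke `#ff00ff` → engrave (S216, F2982). Control points (SVG): P0=(176.140,174.882), P1=(170.713,192.619), P2=(218.575,191.367), P3=(234.153,207.946); sampled at t=k/4. Machine vertices: (176.140,84.852) → (180.724,74.534) → (197.270,67.886) → (217.753,61.454) → (234.153,51.788). Open path.

**Shape 2** — `<path>` rectangle, stroke `#ff00ff` → engrave (S216, F2982). Machine vertices: (31.283,141.590) → (127.068,141.590) → (127.068,87.011) → (31.283,87.011) → (31.283,141.590). Closed: final G1 returns to the first vertex.

(Gcodetools for Inkscape — laser output)
G21
G90
G0 X176.140 Y84.852
M4 S216
G1 X180.724 Y74.534 F2982
G1 X197.270 Y67.886
G1 X217.753 Y61.454
G1 X234.153 Y51.788
M5
G0 X31.283 Y141.590
M4 S216
G1 X127.068 Y141.590 F2982
G1 X127.068 Y87.011
G1 X31.283 Y87.011
G1 X31.283 Y141.590
M5
G0 X0.000 Y0.000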